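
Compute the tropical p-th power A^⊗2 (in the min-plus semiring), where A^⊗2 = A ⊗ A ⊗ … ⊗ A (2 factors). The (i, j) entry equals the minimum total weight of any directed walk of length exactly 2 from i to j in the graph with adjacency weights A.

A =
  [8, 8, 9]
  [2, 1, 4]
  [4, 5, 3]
A^⊗2 =
  [10, 9, 12]
  [3, 2, 5]
  [7, 6, 6]

Each entry (A^⊗2)_ij equals the minimum over all length-2 walks i = v_0 → v_1 → … → v_2 = j of Σ_t A[v_t][v_{t+1}]. For example, for (i, j) = (0, 2) we minimise over 3 possible intermediate vertex sequences; the minimum is 12, attained along the walk 0 → 1 → 2.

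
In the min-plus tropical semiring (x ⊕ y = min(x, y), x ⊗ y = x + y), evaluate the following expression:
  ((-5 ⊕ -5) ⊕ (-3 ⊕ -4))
((-5 ⊕ -5) ⊕ (-3 ⊕ -4)) = -5

Expand innermost to outermost. Recall ⊕ takes the minimum of its arguments and ⊗ takes their sum. Working out the expression ((-5 ⊕ -5) ⊕ (-3 ⊕ -4)) gives -5.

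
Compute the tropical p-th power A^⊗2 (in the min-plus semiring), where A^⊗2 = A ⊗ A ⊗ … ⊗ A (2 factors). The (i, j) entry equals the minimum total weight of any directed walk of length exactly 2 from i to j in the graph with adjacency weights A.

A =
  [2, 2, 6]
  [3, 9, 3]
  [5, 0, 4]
A^⊗2 =
  [4, 4, 5]
  [5, 3, 7]
  [3, 4, 3]

Each entry (A^⊗2)_ij equals the minimum over all length-2 walks i = v_0 → v_1 → … → v_2 = j of Σ_t A[v_t][v_{t+1}]. For example, for (i, j) = (0, 2) we minimise over 3 possible intermediate vertex sequences; the minimum is 5, attained along the walk 0 → 1 → 2.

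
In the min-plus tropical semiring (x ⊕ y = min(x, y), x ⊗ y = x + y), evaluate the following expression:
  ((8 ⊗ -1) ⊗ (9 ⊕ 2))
((8 ⊗ -1) ⊗ (9 ⊕ 2)) = 9

Expand innermost to outermost. Recall ⊕ takes the minimum of its arguments and ⊗ takes their sum. Working out the expression ((8 ⊗ -1) ⊗ (9 ⊕ 2)) gives 9.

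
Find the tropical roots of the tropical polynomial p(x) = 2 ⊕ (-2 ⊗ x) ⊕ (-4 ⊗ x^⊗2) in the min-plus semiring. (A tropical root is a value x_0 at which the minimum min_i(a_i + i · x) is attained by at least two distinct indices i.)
Roots: {2, 4}

Each tropical root is a break point of the lower envelope of the lines y = a_i + i · x (there are 3 lines, with slopes 0, 1, ..., 2). Only the lines that attain the minimum somewhere contribute to roots; other lines are dominated. Here the surviving (envelope) indices are i = 2, i = 1, i = 0.
Intersections between consecutive envelope lines give the roots: for adjacent envelope indices i < j the intersection is x = (a_i − a_j) / (j − i). Reading off the sorted break points: {2, 4}.
Verification: at each break x_0, at least two indices attain the minimum of min_i(a_i + i · x_0).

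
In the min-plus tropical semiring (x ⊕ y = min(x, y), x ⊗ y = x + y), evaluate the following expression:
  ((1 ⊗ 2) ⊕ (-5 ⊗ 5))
((1 ⊗ 2) ⊕ (-5 ⊗ 5)) = 0

Expand innermost to outermost. Recall ⊕ takes the minimum of its arguments and ⊗ takes their sum. Working out the expression ((1 ⊗ 2) ⊕ (-5 ⊗ 5)) gives 0.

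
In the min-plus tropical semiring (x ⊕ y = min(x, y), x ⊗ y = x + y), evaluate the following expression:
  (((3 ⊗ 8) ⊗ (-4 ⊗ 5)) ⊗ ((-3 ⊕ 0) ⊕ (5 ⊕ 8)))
(((3 ⊗ 8) ⊗ (-4 ⊗ 5)) ⊗ ((-3 ⊕ 0) ⊕ (5 ⊕ 8))) = 9

Expand innermost to outermost. Recall ⊕ takes the minimum of its arguments and ⊗ takes their sum. Working out the expression (((3 ⊗ 8) ⊗ (-4 ⊗ 5)) ⊗ ((-3 ⊕ 0) ⊕ (5 ⊕ 8))) gives 9.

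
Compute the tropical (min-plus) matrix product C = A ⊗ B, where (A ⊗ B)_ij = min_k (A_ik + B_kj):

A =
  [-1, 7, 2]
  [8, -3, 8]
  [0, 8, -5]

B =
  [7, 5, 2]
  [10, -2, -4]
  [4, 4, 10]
A ⊗ B =
  [6, 4, 1]
  [7, -5, -7]
  [-1, -1, 2]

Apply the min-plus product entry-by-entry:
  C[0][0] = min over k of (A[0][0] + B[0][0] = -1 + 7 = 6, A[0][1] + B[1][0] = 7 + 10 = 17, A[0][2] + B[2][0] = 2 + 4 = 6) = 6 (attained at k = 0)
  C[0][1] = min over k of (A[0][0] + B[0][1] = -1 + 5 = 4, A[0][1] + B[1][1] = 7 + -2 = 5, A[0][2] + B[2][1] = 2 + 4 = 6) = 4 (attained at k = 0)
  C[0][2] = min over k of (A[0][0] + B[0][2] = -1 + 2 = 1, A[0][1] + B[1][2] = 7 + -4 = 3, A[0][2] + B[2][2] = 2 + 10 = 12) = 1 (attained at k = 0)
  C[1][0] = min over k of (A[1][0] + B[0][0] = 8 + 7 = 15, A[1][1] + B[1][0] = -3 + 10 = 7, A[1][2] + B[2][0] = 8 + 4 = 12) = 7 (attained at k = 1)
  C[1][1] = min over k of (A[1][0] + B[0][1] = 8 + 5 = 13, A[1][1] + B[1][1] = -3 + -2 = -5, A[1][2] + B[2][1] = 8 + 4 = 12) = -5 (attained at k = 1)
  C[1][2] = min over k of (A[1][0] + B[0][2] = 8 + 2 = 10, A[1][1] + B[1][2] = -3 + -4 = -7, A[1][2] + B[2][2] = 8 + 10 = 18) = -7 (attained at k = 1)
  C[2][0] = min over k of (A[2][0] + B[0][0] = 0 + 7 = 7, A[2][1] + B[1][0] = 8 + 10 = 18, A[2][2] + B[2][0] = -5 + 4 = -1) = -1 (attained at k = 2)
  C[2][1] = min over k of (A[2][0] + B[0][1] = 0 + 5 = 5, A[2][1] + B[1][1] = 8 + -2 = 6, A[2][2] + B[2][1] = -5 + 4 = -1) = -1 (attained at k = 2)
  C[2][2] = min over k of (A[2][0] + B[0][2] = 0 + 2 = 2, A[2][1] + B[1][2] = 8 + -4 = 4, A[2][2] + B[2][2] = -5 + 10 = 5) = 2 (attained at k = 0)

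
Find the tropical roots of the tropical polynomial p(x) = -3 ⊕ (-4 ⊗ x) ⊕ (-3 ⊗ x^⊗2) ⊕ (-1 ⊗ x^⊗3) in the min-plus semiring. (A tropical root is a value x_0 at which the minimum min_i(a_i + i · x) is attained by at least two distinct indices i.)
Roots: {-2, -1, 1}

Each tropical root is a break point of the lower envelope of the lines y = a_i + i · x (there are 4 lines, with slopes 0, 1, ..., 3). Only the lines that attain the minimum somewhere contribute to roots; other lines are dominated. Here the surviving (envelope) indices are i = 3, i = 2, i = 1, i = 0.
Intersections between consecutive envelope lines give the roots: for adjacent envelope indices i < j the intersection is x = (a_i − a_j) / (j − i). Reading off the sorted break points: {-2, -1, 1}.
Verification: at each break x_0, at least two indices attain the minimum of min_i(a_i + i · x_0).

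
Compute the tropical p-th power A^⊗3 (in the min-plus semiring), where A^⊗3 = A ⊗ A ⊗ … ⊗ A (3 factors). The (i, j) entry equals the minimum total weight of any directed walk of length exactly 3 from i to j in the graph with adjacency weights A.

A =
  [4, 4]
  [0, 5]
A^⊗3 =
  [8, 8]
  [4, 8]

Each entry (A^⊗3)_ij equals the minimum over all length-3 walks i = v_0 → v_1 → … → v_3 = j of Σ_t A[v_t][v_{t+1}]. For example, for (i, j) = (0, 1) we minimise over 4 possible intermediate vertex sequences; the minimum is 8, attained along the walk 0 → 1 → 0 → 1.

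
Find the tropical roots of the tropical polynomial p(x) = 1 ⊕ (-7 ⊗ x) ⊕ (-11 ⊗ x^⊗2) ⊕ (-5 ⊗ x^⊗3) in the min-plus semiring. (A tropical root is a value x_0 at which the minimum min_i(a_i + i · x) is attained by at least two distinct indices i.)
Roots: {-6, 4, 8}

Each tropical root is a break point of the lower envelope of the lines y = a_i + i · x (there are 4 lines, with slopes 0, 1, ..., 3). Only the lines that attain the minimum somewhere contribute to roots; other lines are dominated. Here the surviving (envelope) indices are i = 3, i = 2, i = 1, i = 0.
Intersections between consecutive envelope lines give the roots: for adjacent envelope indices i < j the intersection is x = (a_i − a_j) / (j − i). Reading off the sorted break points: {-6, 4, 8}.
Verification: at each break x_0, at least two indices attain the minimum of min_i(a_i + i · x_0).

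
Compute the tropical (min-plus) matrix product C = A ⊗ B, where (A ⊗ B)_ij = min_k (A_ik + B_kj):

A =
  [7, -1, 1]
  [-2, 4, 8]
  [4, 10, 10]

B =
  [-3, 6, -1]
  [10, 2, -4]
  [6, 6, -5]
A ⊗ B =
  [4, 1, -5]
  [-5, 4, -3]
  [1, 10, 3]

Apply the min-plus product entry-by-entry:
  C[0][0] = min over k of (A[0][0] + B[0][0] = 7 + -3 = 4, A[0][1] + B[1][0] = -1 + 10 = 9, A[0][2] + B[2][0] = 1 + 6 = 7) = 4 (attained at k = 0)
  C[0][1] = min over k of (A[0][0] + B[0][1] = 7 + 6 = 13, A[0][1] + B[1][1] = -1 + 2 = 1, A[0][2] + B[2][1] = 1 + 6 = 7) = 1 (attained at k = 1)
  C[0][2] = min over k of (A[0][0] + B[0][2] = 7 + -1 = 6, A[0][1] + B[1][2] = -1 + -4 = -5, A[0][2] + B[2][2] = 1 + -5 = -4) = -5 (attained at k = 1)
  C[1][0] = min over k of (A[1][0] + B[0][0] = -2 + -3 = -5, A[1][1] + B[1][0] = 4 + 10 = 14, A[1][2] + B[2][0] = 8 + 6 = 14) = -5 (attained at k = 0)
  C[1][1] = min over k of (A[1][0] + B[0][1] = -2 + 6 = 4, A[1][1] + B[1][1] = 4 + 2 = 6, A[1][2] + B[2][1] = 8 + 6 = 14) = 4 (attained at k = 0)
  C[1][2] = min over k of (A[1][0] + B[0][2] = -2 + -1 = -3, A[1][1] + B[1][2] = 4 + -4 = 0, A[1][2] + B[2][2] = 8 + -5 = 3) = -3 (attained at k = 0)
  C[2][0] = min over k of (A[2][0] + B[0][0] = 4 + -3 = 1, A[2][1] + B[1][0] = 10 + 10 = 20, A[2][2] + B[2][0] = 10 + 6 = 16) = 1 (attained at k = 0)
  C[2][1] = min over k of (A[2][0] + B[0][1] = 4 + 6 = 10, A[2][1] + B[1][1] = 10 + 2 = 12, A[2][2] + B[2][1] = 10 + 6 = 16) = 10 (attained at k = 0)
  C[2][2] = min over k of (A[2][0] + B[0][2] = 4 + -1 = 3, A[2][1] + B[1][2] = 10 + -4 = 6, A[2][2] + B[2][2] = 10 + -5 = 5) = 3 (attained at k = 0)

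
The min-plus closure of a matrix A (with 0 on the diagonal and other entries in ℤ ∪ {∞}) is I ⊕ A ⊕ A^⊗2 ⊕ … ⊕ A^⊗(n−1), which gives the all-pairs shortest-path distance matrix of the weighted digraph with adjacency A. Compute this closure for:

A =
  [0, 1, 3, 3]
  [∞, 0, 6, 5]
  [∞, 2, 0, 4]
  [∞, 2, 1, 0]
Closure =
  [0, 1, 3, 3]
  [∞, 0, 6, 5]
  [∞, 2, 0, 4]
  [∞, 2, 1, 0]

This is the Floyd-Warshall all-pairs shortest-path computation. For each intermediate vertex k = 0, 1, …, 3, update dist[i][j] ← min(dist[i][j], dist[i][k] + dist[k][j]). The final matrix gives, for each (i, j), the minimum total weight of any directed path from i to j (possibly empty when i = j).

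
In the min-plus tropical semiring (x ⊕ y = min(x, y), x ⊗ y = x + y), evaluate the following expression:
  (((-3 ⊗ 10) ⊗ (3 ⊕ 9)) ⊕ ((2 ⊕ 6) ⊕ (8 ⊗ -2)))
(((-3 ⊗ 10) ⊗ (3 ⊕ 9)) ⊕ ((2 ⊕ 6) ⊕ (8 ⊗ -2))) = 2

Expand innermost to outermost. Recall ⊕ takes the minimum of its arguments and ⊗ takes their sum. Working out the expression (((-3 ⊗ 10) ⊗ (3 ⊕ 9)) ⊕ ((2 ⊕ 6) ⊕ (8 ⊗ -2))) gives 2.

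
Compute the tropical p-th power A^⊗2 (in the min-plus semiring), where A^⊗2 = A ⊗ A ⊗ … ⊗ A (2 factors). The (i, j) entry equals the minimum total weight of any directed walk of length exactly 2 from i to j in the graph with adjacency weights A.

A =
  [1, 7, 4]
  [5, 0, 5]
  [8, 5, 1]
A^⊗2 =
  [2, 7, 5]
  [5, 0, 5]
  [9, 5, 2]

Each entry (A^⊗2)_ij equals the minimum over all length-2 walks i = v_0 → v_1 → … → v_2 = j of Σ_t A[v_t][v_{t+1}]. For example, for (i, j) = (0, 2) we minimise over 3 possible intermediate vertex sequences; the minimum is 5, attained along the walk 0 → 0 → 2.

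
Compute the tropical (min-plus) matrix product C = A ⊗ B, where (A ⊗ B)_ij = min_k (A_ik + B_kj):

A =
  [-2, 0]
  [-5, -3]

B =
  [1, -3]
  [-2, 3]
A ⊗ B =
  [-2, -5]
  [-5, -8]

Apply the min-plus product entry-by-entry:
  C[0][0] = min over k of (A[0][0] + B[0][0] = -2 + 1 = -1, A[0][1] + B[1][0] = 0 + -2 = -2) = -2 (attained at k = 1)
  C[0][1] = min over k of (A[0][0] + B[0][1] = -2 + -3 = -5, A[0][1] + B[1][1] = 0 + 3 = 3) = -5 (attained at k = 0)
  C[1][0] = min over k of (A[1][0] + B[0][0] = -5 + 1 = -4, A[1][1] + B[1][0] = -3 + -2 = -5) = -5 (attained at k = 1)
  C[1][1] = min over k of (A[1][0] + B[0][1] = -5 + -3 = -8, A[1][1] + B[1][1] = -3 + 3 = 0) = -8 (attained at k = 0)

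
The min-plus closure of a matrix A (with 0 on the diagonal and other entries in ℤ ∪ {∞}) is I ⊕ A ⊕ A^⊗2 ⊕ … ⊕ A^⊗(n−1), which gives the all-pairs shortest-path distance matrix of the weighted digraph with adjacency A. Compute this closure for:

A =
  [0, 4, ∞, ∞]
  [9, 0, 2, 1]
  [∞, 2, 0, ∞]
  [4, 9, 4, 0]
Closure =
  [0, 4, 6, 5]
  [5, 0, 2, 1]
  [7, 2, 0, 3]
  [4, 6, 4, 0]

This is the Floyd-Warshall all-pairs shortest-path computation. For each intermediate vertex k = 0, 1, …, 3, update dist[i][j] ← min(dist[i][j], dist[i][k] + dist[k][j]). The final matrix gives, for each (i, j), the minimum total weight of any directed path from i to j (possibly empty when i = j).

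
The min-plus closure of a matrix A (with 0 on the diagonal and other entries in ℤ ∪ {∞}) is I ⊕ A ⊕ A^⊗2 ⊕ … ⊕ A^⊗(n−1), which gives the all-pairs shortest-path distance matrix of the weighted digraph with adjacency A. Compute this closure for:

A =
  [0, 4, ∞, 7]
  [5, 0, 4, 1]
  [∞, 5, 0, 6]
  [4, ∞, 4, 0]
Closure =
  [0, 4, 8, 5]
  [5, 0, 4, 1]
  [10, 5, 0, 6]
  [4, 8, 4, 0]

This is the Floyd-Warshall all-pairs shortest-path computation. For each intermediate vertex k = 0, 1, …, 3, update dist[i][j] ← min(dist[i][j], dist[i][k] + dist[k][j]). The final matrix gives, for each (i, j), the minimum total weight of any directed path from i to j (possibly empty when i = j).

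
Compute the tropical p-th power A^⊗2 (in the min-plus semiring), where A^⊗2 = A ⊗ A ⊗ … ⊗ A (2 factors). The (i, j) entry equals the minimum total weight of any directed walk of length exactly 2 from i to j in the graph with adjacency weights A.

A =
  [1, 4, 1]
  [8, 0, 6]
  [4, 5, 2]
A^⊗2 =
  [2, 4, 2]
  [8, 0, 6]
  [5, 5, 4]

Each entry (A^⊗2)_ij equals the minimum over all length-2 walks i = v_0 → v_1 → … → v_2 = j of Σ_t A[v_t][v_{t+1}]. For example, for (i, j) = (0, 2) we minimise over 3 possible intermediate vertex sequences; the minimum is 2, attained along the walk 0 → 0 → 2.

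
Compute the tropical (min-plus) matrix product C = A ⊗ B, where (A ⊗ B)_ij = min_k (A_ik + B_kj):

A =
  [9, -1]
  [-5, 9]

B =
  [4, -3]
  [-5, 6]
A ⊗ B =
  [-6, 5]
  [-1, -8]

Apply the min-plus product entry-by-entry:
  C[0][0] = min over k of (A[0][0] + B[0][0] = 9 + 4 = 13, A[0][1] + B[1][0] = -1 + -5 = -6) = -6 (attained at k = 1)
  C[0][1] = min over k of (A[0][0] + B[0][1] = 9 + -3 = 6, A[0][1] + B[1][1] = -1 + 6 = 5) = 5 (attained at k = 1)
  C[1][0] = min over k of (A[1][0] + B[0][0] = -5 + 4 = -1, A[1][1] + B[1][0] = 9 + -5 = 4) = -1 (attained at k = 0)
  C[1][1] = min over k of (A[1][0] + B[0][1] = -5 + -3 = -8, A[1][1] + B[1][1] = 9 + 6 = 15) = -8 (attained at k = 0)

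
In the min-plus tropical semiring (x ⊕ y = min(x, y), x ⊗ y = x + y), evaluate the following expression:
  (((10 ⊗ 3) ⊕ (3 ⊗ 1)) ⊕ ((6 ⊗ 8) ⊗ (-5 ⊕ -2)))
(((10 ⊗ 3) ⊕ (3 ⊗ 1)) ⊕ ((6 ⊗ 8) ⊗ (-5 ⊕ -2))) = 4

Expand innermost to outermost. Recall ⊕ takes the minimum of its arguments and ⊗ takes their sum. Working out the expression (((10 ⊗ 3) ⊕ (3 ⊗ 1)) ⊕ ((6 ⊗ 8) ⊗ (-5 ⊕ -2))) gives 4.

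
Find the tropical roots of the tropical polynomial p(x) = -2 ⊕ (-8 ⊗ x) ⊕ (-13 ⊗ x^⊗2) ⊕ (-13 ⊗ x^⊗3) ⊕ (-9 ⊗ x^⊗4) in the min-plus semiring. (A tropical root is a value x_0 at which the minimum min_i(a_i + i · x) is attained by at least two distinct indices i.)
Roots: {-4, 0, 5, 6}

Each tropical root is a break point of the lower envelope of the lines y = a_i + i · x (there are 5 lines, with slopes 0, 1, ..., 4). Only the lines that attain the minimum somewhere contribute to roots; other lines are dominated. Here the surviving (envelope) indices are i = 4, i = 3, i = 2, i = 1, i = 0.
Intersections between consecutive envelope lines give the roots: for adjacent envelope indices i < j the intersection is x = (a_i − a_j) / (j − i). Reading off the sorted break points: {-4, 0, 5, 6}.
Verification: at each break x_0, at least two indices attain the minimum of min_i(a_i + i · x_0).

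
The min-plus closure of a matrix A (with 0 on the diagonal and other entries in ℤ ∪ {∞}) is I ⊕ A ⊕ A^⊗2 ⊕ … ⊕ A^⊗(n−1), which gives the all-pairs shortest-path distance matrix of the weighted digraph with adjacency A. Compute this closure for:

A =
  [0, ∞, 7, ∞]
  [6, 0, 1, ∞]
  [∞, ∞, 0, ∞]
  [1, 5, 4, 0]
Closure =
  [0, ∞, 7, ∞]
  [6, 0, 1, ∞]
  [∞, ∞, 0, ∞]
  [1, 5, 4, 0]

This is the Floyd-Warshall all-pairs shortest-path computation. For each intermediate vertex k = 0, 1, …, 3, update dist[i][j] ← min(dist[i][j], dist[i][k] + dist[k][j]). The final matrix gives, for each (i, j), the minimum total weight of any directed path from i to j (possibly empty when i = j).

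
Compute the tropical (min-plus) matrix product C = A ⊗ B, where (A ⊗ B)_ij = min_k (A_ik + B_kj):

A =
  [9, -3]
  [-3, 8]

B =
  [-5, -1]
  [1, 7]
A ⊗ B =
  [-2, 4]
  [-8, -4]

Apply the min-plus product entry-by-entry:
  C[0][0] = min over k of (A[0][0] + B[0][0] = 9 + -5 = 4, A[0][1] + B[1][0] = -3 + 1 = -2) = -2 (attained at k = 1)
  C[0][1] = min over k of (A[0][0] + B[0][1] = 9 + -1 = 8, A[0][1] + B[1][1] = -3 + 7 = 4) = 4 (attained at k = 1)
  C[1][0] = min over k of (A[1][0] + B[0][0] = -3 + -5 = -8, A[1][1] + B[1][0] = 8 + 1 = 9) = -8 (attained at k = 0)
  C[1][1] = min over k of (A[1][0] + B[0][1] = -3 + -1 = -4, A[1][1] + B[1][1] = 8 + 7 = 15) = -4 (attained at k = 0)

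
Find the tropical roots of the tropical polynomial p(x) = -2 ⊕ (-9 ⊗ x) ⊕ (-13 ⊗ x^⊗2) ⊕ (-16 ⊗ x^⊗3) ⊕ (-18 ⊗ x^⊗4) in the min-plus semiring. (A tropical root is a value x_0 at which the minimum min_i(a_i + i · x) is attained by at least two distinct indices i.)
Roots: {2, 3, 4, 7}

Each tropical root is a break point of the lower envelope of the lines y = a_i + i · x (there are 5 lines, with slopes 0, 1, ..., 4). Only the lines that attain the minimum somewhere contribute to roots; other lines are dominated. Here the surviving (envelope) indices are i = 4, i = 3, i = 2, i = 1, i = 0.
Intersections between consecutive envelope lines give the roots: for adjacent envelope indices i < j the intersection is x = (a_i − a_j) / (j − i). Reading off the sorted break points: {2, 3, 4, 7}.
Verification: at each break x_0, at least two indices attain the minimum of min_i(a_i + i · x_0).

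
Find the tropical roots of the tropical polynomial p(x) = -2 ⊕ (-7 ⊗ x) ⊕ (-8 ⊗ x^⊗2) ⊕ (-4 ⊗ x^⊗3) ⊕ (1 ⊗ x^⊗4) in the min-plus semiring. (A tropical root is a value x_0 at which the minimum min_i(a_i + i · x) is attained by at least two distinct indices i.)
Roots: {-5, -4, 1, 5}

Each tropical root is a break point of the lower envelope of the lines y = a_i + i · x (there are 5 lines, with slopes 0, 1, ..., 4). Only the lines that attain the minimum somewhere contribute to roots; other lines are dominated. Here the surviving (envelope) indices are i = 4, i = 3, i = 2, i = 1, i = 0.
Intersections between consecutive envelope lines give the roots: for adjacent envelope indices i < j the intersection is x = (a_i − a_j) / (j − i). Reading off the sorted break points: {-5, -4, 1, 5}.
Verification: at each break x_0, at least two indices attain the minimum of min_i(a_i + i · x_0).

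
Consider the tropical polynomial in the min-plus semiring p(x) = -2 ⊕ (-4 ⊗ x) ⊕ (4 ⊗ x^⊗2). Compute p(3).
p(3) = -2

A tropical monomial a ⊗ x^⊗i evaluates to a + i · x. Evaluating each term at x = 3:
  Term 0 contributes -2 + 0 · 3 = -2
  Term 1 contributes -4 + 1 · 3 = -1
  Term 2 contributes 4 + 2 · 3 = 10
p(3) = ⊕ of these = min[-2, -1, 10] = -2.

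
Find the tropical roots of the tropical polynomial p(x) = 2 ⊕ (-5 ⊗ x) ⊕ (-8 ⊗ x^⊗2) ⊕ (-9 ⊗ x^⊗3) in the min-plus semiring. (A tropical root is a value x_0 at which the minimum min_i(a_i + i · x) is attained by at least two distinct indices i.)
Roots: {1, 3, 7}

Each tropical root is a break point of the lower envelope of the lines y = a_i + i · x (there are 4 lines, with slopes 0, 1, ..., 3). Only the lines that attain the minimum somewhere contribute to roots; other lines are dominated. Here the surviving (envelope) indices are i = 3, i = 2, i = 1, i = 0.
Intersections between consecutive envelope lines give the roots: for adjacent envelope indices i < j the intersection is x = (a_i − a_j) / (j − i). Reading off the sorted break points: {1, 3, 7}.
Verification: at each break x_0, at least two indices attain the minimum of min_i(a_i + i · x_0).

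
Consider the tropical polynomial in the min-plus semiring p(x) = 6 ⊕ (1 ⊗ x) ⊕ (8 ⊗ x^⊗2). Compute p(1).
p(1) = 2

A tropical monomial a ⊗ x^⊗i evaluates to a + i · x. Evaluating each term at x = 1:
  Term 0 contributes 6 + 0 · 1 = 6
  Term 1 contributes 1 + 1 · 1 = 2
  Term 2 contributes 8 + 2 · 1 = 10
p(1) = ⊕ of these = min[6, 2, 10] = 2.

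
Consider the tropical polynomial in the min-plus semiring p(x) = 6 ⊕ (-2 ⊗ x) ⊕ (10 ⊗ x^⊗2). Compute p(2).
p(2) = 0

A tropical monomial a ⊗ x^⊗i evaluates to a + i · x. Evaluating each term at x = 2:
  Term 0 contributes 6 + 0 · 2 = 6
  Term 1 contributes -2 + 1 · 2 = 0
  Term 2 contributes 10 + 2 · 2 = 14
p(2) = ⊕ of these = min[6, 0, 14] = 0.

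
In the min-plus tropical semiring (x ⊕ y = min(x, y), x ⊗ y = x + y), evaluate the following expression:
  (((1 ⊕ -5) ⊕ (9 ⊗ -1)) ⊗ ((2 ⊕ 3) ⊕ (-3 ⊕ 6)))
(((1 ⊕ -5) ⊕ (9 ⊗ -1)) ⊗ ((2 ⊕ 3) ⊕ (-3 ⊕ 6))) = -8

Expand innermost to outermost. Recall ⊕ takes the minimum of its arguments and ⊗ takes their sum. Working out the expression (((1 ⊕ -5) ⊕ (9 ⊗ -1)) ⊗ ((2 ⊕ 3) ⊕ (-3 ⊕ 6))) gives -8.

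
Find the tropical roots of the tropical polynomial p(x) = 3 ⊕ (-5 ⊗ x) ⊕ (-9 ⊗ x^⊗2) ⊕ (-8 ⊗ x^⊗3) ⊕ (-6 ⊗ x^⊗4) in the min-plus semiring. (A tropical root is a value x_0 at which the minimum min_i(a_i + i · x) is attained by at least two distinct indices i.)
Roots: {-2, -1, 4, 8}

Each tropical root is a break point of the lower envelope of the lines y = a_i + i · x (there are 5 lines, with slopes 0, 1, ..., 4). Only the lines that attain the minimum somewhere contribute to roots; other lines are dominated. Here the surviving (envelope) indices are i = 4, i = 3, i = 2, i = 1, i = 0.
Intersections between consecutive envelope lines give the roots: for adjacent envelope indices i < j the intersection is x = (a_i − a_j) / (j − i). Reading off the sorted break points: {-2, -1, 4, 8}.
Verification: at each break x_0, at least two indices attain the minimum of min_i(a_i + i · x_0).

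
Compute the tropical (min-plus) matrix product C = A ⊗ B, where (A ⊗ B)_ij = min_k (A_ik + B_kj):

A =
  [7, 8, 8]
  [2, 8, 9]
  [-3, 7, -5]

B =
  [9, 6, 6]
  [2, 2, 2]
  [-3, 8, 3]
A ⊗ B =
  [5, 10, 10]
  [6, 8, 8]
  [-8, 3, -2]

Apply the min-plus product entry-by-entry:
  C[0][0] = min over k of (A[0][0] + B[0][0] = 7 + 9 = 16, A[0][1] + B[1][0] = 8 + 2 = 10, A[0][2] + B[2][0] = 8 + -3 = 5) = 5 (attained at k = 2)
  C[0][1] = min over k of (A[0][0] + B[0][1] = 7 + 6 = 13, A[0][1] + B[1][1] = 8 + 2 = 10, A[0][2] + B[2][1] = 8 + 8 = 16) = 10 (attained at k = 1)
  C[0][2] = min over k of (A[0][0] + B[0][2] = 7 + 6 = 13, A[0][1] + B[1][2] = 8 + 2 = 10, A[0][2] + B[2][2] = 8 + 3 = 11) = 10 (attained at k = 1)
  C[1][0] = min over k of (A[1][0] + B[0][0] = 2 + 9 = 11, A[1][1] + B[1][0] = 8 + 2 = 10, A[1][2] + B[2][0] = 9 + -3 = 6) = 6 (attained at k = 2)
  C[1][1] = min over k of (A[1][0] + B[0][1] = 2 + 6 = 8, A[1][1] + B[1][1] = 8 + 2 = 10, A[1][2] + B[2][1] = 9 + 8 = 17) = 8 (attained at k = 0)
  C[1][2] = min over k of (A[1][0] + B[0][2] = 2 + 6 = 8, A[1][1] + B[1][2] = 8 + 2 = 10, A[1][2] + B[2][2] = 9 + 3 = 12) = 8 (attained at k = 0)
  C[2][0] = min over k of (A[2][0] + B[0][0] = -3 + 9 = 6, A[2][1] + B[1][0] = 7 + 2 = 9, A[2][2] + B[2][0] = -5 + -3 = -8) = -8 (attained at k = 2)
  C[2][1] = min over k of (A[2][0] + B[0][1] = -3 + 6 = 3, A[2][1] + B[1][1] = 7 + 2 = 9, A[2][2] + B[2][1] = -5 + 8 = 3) = 3 (attained at k = 0)
  C[2][2] = min over k of (A[2][0] + B[0][2] = -3 + 6 = 3, A[2][1] + B[1][2] = 7 + 2 = 9, A[2][2] + B[2][2] = -5 + 3 = -2) = -2 (attained at k = 2)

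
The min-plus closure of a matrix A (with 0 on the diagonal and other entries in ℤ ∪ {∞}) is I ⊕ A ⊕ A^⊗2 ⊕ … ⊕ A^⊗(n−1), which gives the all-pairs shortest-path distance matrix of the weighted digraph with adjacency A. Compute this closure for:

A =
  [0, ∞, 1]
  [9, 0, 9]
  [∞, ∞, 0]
Closure =
  [0, ∞, 1]
  [9, 0, 9]
  [∞, ∞, 0]

This is the Floyd-Warshall all-pairs shortest-path computation. For each intermediate vertex k = 0, 1, …, 2, update dist[i][j] ← min(dist[i][j], dist[i][k] + dist[k][j]). The final matrix gives, for each (i, j), the minimum total weight of any directed path from i to j (possibly empty when i = j).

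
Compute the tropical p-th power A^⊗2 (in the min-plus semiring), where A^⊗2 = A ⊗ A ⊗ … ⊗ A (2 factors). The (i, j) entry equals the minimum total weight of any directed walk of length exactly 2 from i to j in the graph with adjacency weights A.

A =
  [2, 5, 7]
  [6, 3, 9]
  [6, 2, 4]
A^⊗2 =
  [4, 7, 9]
  [8, 6, 12]
  [8, 5, 8]

Each entry (A^⊗2)_ij equals the minimum over all length-2 walks i = v_0 → v_1 → … → v_2 = j of Σ_t A[v_t][v_{t+1}]. For example, for (i, j) = (0, 2) we minimise over 3 possible intermediate vertex sequences; the minimum is 9, attained along the walk 0 → 0 → 2.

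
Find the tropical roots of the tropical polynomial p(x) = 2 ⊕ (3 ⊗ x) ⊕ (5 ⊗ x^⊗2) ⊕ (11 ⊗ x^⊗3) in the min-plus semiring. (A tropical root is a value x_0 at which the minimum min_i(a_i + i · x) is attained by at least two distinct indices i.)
Roots: {-6, -2, -1}

Each tropical root is a break point of the lower envelope of the lines y = a_i + i · x (there are 4 lines, with slopes 0, 1, ..., 3). Only the lines that attain the minimum somewhere contribute to roots; other lines are dominated. Here the surviving (envelope) indices are i = 3, i = 2, i = 1, i = 0.
Intersections between consecutive envelope lines give the roots: for adjacent envelope indices i < j the intersection is x = (a_i − a_j) / (j − i). Reading off the sorted break points: {-6, -2, -1}.
Verification: at each break x_0, at least two indices attain the minimum of min_i(a_i + i · x_0).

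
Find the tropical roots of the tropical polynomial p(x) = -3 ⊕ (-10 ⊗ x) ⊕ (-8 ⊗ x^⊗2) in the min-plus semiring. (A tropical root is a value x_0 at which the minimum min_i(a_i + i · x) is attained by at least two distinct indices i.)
Roots: {-2, 7}

Each tropical root is a break point of the lower envelope of the lines y = a_i + i · x (there are 3 lines, with slopes 0, 1, ..., 2). Only the lines that attain the minimum somewhere contribute to roots; other lines are dominated. Here the surviving (envelope) indices are i = 2, i = 1, i = 0.
Intersections between consecutive envelope lines give the roots: for adjacent envelope indices i < j the intersection is x = (a_i − a_j) / (j − i). Reading off the sorted break points: {-2, 7}.
Verification: at each break x_0, at least two indices attain the minimum of min_i(a_i + i · x_0).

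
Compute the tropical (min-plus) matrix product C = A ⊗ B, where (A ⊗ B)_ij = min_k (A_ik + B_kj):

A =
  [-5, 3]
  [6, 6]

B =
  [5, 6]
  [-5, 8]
A ⊗ B =
  [-2, 1]
  [1, 12]

Apply the min-plus product entry-by-entry:
  C[0][0] = min over k of (A[0][0] + B[0][0] = -5 + 5 = 0, A[0][1] + B[1][0] = 3 + -5 = -2) = -2 (attained at k = 1)
  C[0][1] = min over k of (A[0][0] + B[0][1] = -5 + 6 = 1, A[0][1] + B[1][1] = 3 + 8 = 11) = 1 (attained at k = 0)
  C[1][0] = min over k of (A[1][0] + B[0][0] = 6 + 5 = 11, A[1][1] + B[1][0] = 6 + -5 = 1) = 1 (attained at k = 1)
  C[1][1] = min over k of (A[1][0] + B[0][1] = 6 + 6 = 12, A[1][1] + B[1][1] = 6 + 8 = 14) = 12 (attained at k = 0)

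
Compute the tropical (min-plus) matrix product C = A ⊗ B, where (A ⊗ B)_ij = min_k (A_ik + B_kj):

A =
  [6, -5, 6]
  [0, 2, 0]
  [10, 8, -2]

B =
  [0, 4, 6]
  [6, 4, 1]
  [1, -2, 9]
A ⊗ B =
  [1, -1, -4]
  [0, -2, 3]
  [-1, -4, 7]

Apply the min-plus product entry-by-entry:
  C[0][0] = min over k of (A[0][0] + B[0][0] = 6 + 0 = 6, A[0][1] + B[1][0] = -5 + 6 = 1, A[0][2] + B[2][0] = 6 + 1 = 7) = 1 (attained at k = 1)
  C[0][1] = min over k of (A[0][0] + B[0][1] = 6 + 4 = 10, A[0][1] + B[1][1] = -5 + 4 = -1, A[0][2] + B[2][1] = 6 + -2 = 4) = -1 (attained at k = 1)
  C[0][2] = min over k of (A[0][0] + B[0][2] = 6 + 6 = 12, A[0][1] + B[1][2] = -5 + 1 = -4, A[0][2] + B[2][2] = 6 + 9 = 15) = -4 (attained at k = 1)
  C[1][0] = min over k of (A[1][0] + B[0][0] = 0 + 0 = 0, A[1][1] + B[1][0] = 2 + 6 = 8, A[1][2] + B[2][0] = 0 + 1 = 1) = 0 (attained at k = 0)
  C[1][1] = min over k of (A[1][0] + B[0][1] = 0 + 4 = 4, A[1][1] + B[1][1] = 2 + 4 = 6, A[1][2] + B[2][1] = 0 + -2 = -2) = -2 (attained at k = 2)
  C[1][2] = min over k of (A[1][0] + B[0][2] = 0 + 6 = 6, A[1][1] + B[1][2] = 2 + 1 = 3, A[1][2] + B[2][2] = 0 + 9 = 9) = 3 (attained at k = 1)
  C[2][0] = min over k of (A[2][0] + B[0][0] = 10 + 0 = 10, A[2][1] + B[1][0] = 8 + 6 = 14, A[2][2] + B[2][0] = -2 + 1 = -1) = -1 (attained at k = 2)
  C[2][1] = min over k of (A[2][0] + B[0][1] = 10 + 4 = 14, A[2][1] + B[1][1] = 8 + 4 = 12, A[2][2] + B[2][1] = -2 + -2 = -4) = -4 (attained at k = 2)
  C[2][2] = min over k of (A[2][0] + B[0][2] = 10 + 6 = 16, A[2][1] + B[1][2] = 8 + 1 = 9, A[2][2] + B[2][2] = -2 + 9 = 7) = 7 (attained at k = 2)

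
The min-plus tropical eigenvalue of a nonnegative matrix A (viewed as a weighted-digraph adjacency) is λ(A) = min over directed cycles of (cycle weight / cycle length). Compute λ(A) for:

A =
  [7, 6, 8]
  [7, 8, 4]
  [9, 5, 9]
λ(A) = 9/2

Enumerate directed cycles and compute their means (weight / length). Sample:
  cycle 0 → 0: weight = 7, length = 1, mean = 7/1 ≈ 7.000
  cycle 1 → 1: weight = 8, length = 1, mean = 8/1 ≈ 8.000
  cycle 2 → 2: weight = 9, length = 1, mean = 9/1 ≈ 9.000
  cycle 0 → 1 → 0: weight = 13, length = 2, mean = 13/2 ≈ 6.500
  cycle 0 → 2 → 0: weight = 17, length = 2, mean = 17/2 ≈ 8.500
  cycle 1 → 0 → 1: weight = 13, length = 2, mean = 13/2 ≈ 6.500
Minimum mean = 4.500, attained e.g. along the cycle 1 → 2 → 1 with weight 9 and length 2. So λ(A) = 9/2 = 9/2.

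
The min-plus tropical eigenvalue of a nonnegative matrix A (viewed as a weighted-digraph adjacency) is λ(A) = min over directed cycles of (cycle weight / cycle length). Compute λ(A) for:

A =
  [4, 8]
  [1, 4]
λ(A) = 4

Enumerate directed cycles and compute their means (weight / length). Sample:
  cycle 0 → 0: weight = 4, length = 1, mean = 4/1 ≈ 4.000
  cycle 1 → 1: weight = 4, length = 1, mean = 4/1 ≈ 4.000
  cycle 0 → 1 → 0: weight = 9, length = 2, mean = 9/2 ≈ 4.500
  cycle 1 → 0 → 1: weight = 9, length = 2, mean = 9/2 ≈ 4.500
Minimum mean = 4.000, attained e.g. along the cycle 0 → 0 with weight 4 and length 1. So λ(A) = 4/1 = 4.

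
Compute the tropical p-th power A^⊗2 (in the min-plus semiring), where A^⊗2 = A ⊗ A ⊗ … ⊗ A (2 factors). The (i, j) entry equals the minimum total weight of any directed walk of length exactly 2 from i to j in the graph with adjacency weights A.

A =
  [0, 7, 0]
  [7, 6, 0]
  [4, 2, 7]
A^⊗2 =
  [0, 2, 0]
  [4, 2, 6]
  [4, 8, 2]

Each entry (A^⊗2)_ij equals the minimum over all length-2 walks i = v_0 → v_1 → … → v_2 = j of Σ_t A[v_t][v_{t+1}]. For example, for (i, j) = (0, 2) we minimise over 3 possible intermediate vertex sequences; the minimum is 0, attained along the walk 0 → 0 → 2.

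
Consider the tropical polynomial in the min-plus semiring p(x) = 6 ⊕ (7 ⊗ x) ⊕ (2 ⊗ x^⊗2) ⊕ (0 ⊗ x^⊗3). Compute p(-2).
p(-2) = -6

A tropical monomial a ⊗ x^⊗i evaluates to a + i · x. Evaluating each term at x = -2:
  Term 0 contributes 6 + 0 · -2 = 6
  Term 1 contributes 7 + 1 · -2 = 5
  Term 2 contributes 2 + 2 · -2 = -2
  Term 3 contributes 0 + 3 · -2 = -6
p(-2) = ⊕ of these = min[6, 5, -2, -6] = -6.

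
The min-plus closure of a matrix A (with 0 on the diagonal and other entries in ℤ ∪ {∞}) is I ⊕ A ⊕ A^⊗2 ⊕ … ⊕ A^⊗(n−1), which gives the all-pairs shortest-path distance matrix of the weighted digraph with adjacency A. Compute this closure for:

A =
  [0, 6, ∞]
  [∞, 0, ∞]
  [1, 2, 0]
Closure =
  [0, 6, ∞]
  [∞, 0, ∞]
  [1, 2, 0]

This is the Floyd-Warshall all-pairs shortest-path computation. For each intermediate vertex k = 0, 1, …, 2, update dist[i][j] ← min(dist[i][j], dist[i][k] + dist[k][j]). The final matrix gives, for each (i, j), the minimum total weight of any directed path from i to j (possibly empty when i = j).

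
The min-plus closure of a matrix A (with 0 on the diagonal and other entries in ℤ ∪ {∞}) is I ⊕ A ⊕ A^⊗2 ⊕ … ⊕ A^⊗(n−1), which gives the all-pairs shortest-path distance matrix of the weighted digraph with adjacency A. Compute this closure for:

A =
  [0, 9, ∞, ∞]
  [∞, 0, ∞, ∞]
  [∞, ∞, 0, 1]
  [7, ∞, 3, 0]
Closure =
  [0, 9, ∞, ∞]
  [∞, 0, ∞, ∞]
  [8, 17, 0, 1]
  [7, 16, 3, 0]

This is the Floyd-Warshall all-pairs shortest-path computation. For each intermediate vertex k = 0, 1, …, 3, update dist[i][j] ← min(dist[i][j], dist[i][k] + dist[k][j]). The final matrix gives, for each (i, j), the minimum total weight of any directed path from i to j (possibly empty when i = j).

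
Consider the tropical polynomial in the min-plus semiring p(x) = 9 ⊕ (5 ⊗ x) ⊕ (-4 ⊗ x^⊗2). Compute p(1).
p(1) = -2

A tropical monomial a ⊗ x^⊗i evaluates to a + i · x. Evaluating each term at x = 1:
  Term 0 contributes 9 + 0 · 1 = 9
  Term 1 contributes 5 + 1 · 1 = 6
  Term 2 contributes -4 + 2 · 1 = -2
p(1) = ⊕ of these = min[9, 6, -2] = -2.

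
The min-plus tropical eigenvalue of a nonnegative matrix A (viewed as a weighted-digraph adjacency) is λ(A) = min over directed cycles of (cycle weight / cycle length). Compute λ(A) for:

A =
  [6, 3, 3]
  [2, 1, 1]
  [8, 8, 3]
λ(A) = 1

Enumerate directed cycles and compute their means (weight / length). Sample:
  cycle 0 → 0: weight = 6, length = 1, mean = 6/1 ≈ 6.000
  cycle 1 → 1: weight = 1, length = 1, mean = 1/1 ≈ 1.000
  cycle 2 → 2: weight = 3, length = 1, mean = 3/1 ≈ 3.000
  cycle 0 → 1 → 0: weight = 5, length = 2, mean = 5/2 ≈ 2.500
  cycle 0 → 2 → 0: weight = 11, length = 2, mean = 11/2 ≈ 5.500
  cycle 1 → 0 → 1: weight = 5, length = 2, mean = 5/2 ≈ 2.500
Minimum mean = 1.000, attained e.g. along the cycle 1 → 1 with weight 1 and length 1. So λ(A) = 1/1 = 1.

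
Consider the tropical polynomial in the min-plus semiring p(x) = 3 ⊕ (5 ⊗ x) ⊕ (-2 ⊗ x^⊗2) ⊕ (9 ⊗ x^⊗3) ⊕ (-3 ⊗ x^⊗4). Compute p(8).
p(8) = 3

A tropical monomial a ⊗ x^⊗i evaluates to a + i · x. Evaluating each term at x = 8:
  Term 0 contributes 3 + 0 · 8 = 3
  Term 1 contributes 5 + 1 · 8 = 13
  Term 2 contributes -2 + 2 · 8 = 14
  Term 3 contributes 9 + 3 · 8 = 33
  Term 4 contributes -3 + 4 · 8 = 29
p(8) = ⊕ of these = min[3, 13, 14, 33, 29] = 3.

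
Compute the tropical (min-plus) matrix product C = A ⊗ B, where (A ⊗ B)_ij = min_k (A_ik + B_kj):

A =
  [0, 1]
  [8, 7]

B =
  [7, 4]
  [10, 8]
A ⊗ B =
  [7, 4]
  [15, 12]

Apply the min-plus product entry-by-entry:
  C[0][0] = min over k of (A[0][0] + B[0][0] = 0 + 7 = 7, A[0][1] + B[1][0] = 1 + 10 = 11) = 7 (attained at k = 0)
  C[0][1] = min over k of (A[0][0] + B[0][1] = 0 + 4 = 4, A[0][1] + B[1][1] = 1 + 8 = 9) = 4 (attained at k = 0)
  C[1][0] = min over k of (A[1][0] + B[0][0] = 8 + 7 = 15, A[1][1] + B[1][0] = 7 + 10 = 17) = 15 (attained at k = 0)
  C[1][1] = min over k of (A[1][0] + B[0][1] = 8 + 4 = 12, A[1][1] + B[1][1] = 7 + 8 = 15) = 12 (attained at k = 0)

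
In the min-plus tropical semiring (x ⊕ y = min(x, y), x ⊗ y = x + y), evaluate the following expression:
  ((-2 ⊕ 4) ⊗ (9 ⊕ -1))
((-2 ⊕ 4) ⊗ (9 ⊕ -1)) = -3

Expand innermost to outermost. Recall ⊕ takes the minimum of its arguments and ⊗ takes their sum. Working out the expression ((-2 ⊕ 4) ⊗ (9 ⊕ -1)) gives -3.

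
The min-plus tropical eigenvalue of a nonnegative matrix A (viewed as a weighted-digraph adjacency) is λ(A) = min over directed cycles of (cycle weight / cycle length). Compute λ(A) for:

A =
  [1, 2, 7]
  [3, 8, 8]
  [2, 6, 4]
λ(A) = 1

Enumerate directed cycles and compute their means (weight / length). Sample:
  cycle 0 → 0: weight = 1, length = 1, mean = 1/1 ≈ 1.000
  cycle 1 → 1: weight = 8, length = 1, mean = 8/1 ≈ 8.000
  cycle 2 → 2: weight = 4, length = 1, mean = 4/1 ≈ 4.000
  cycle 0 → 1 → 0: weight = 5, length = 2, mean = 5/2 ≈ 2.500
  cycle 0 → 2 → 0: weight = 9, length = 2, mean = 9/2 ≈ 4.500
  cycle 1 → 0 → 1: weight = 5, length = 2, mean = 5/2 ≈ 2.500
Minimum mean = 1.000, attained e.g. along the cycle 0 → 0 with weight 1 and length 1. So λ(A) = 1/1 = 1.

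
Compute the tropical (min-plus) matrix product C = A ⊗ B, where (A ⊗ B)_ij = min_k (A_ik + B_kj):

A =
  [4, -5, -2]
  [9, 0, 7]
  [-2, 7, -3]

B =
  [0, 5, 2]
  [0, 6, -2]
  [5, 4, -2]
A ⊗ B =
  [-5, 1, -7]
  [0, 6, -2]
  [-2, 1, -5]

Apply the min-plus product entry-by-entry:
  C[0][0] = min over k of (A[0][0] + B[0][0] = 4 + 0 = 4, A[0][1] + B[1][0] = -5 + 0 = -5, A[0][2] + B[2][0] = -2 + 5 = 3) = -5 (attained at k = 1)
  C[0][1] = min over k of (A[0][0] + B[0][1] = 4 + 5 = 9, A[0][1] + B[1][1] = -5 + 6 = 1, A[0][2] + B[2][1] = -2 + 4 = 2) = 1 (attained at k = 1)
  C[0][2] = min over k of (A[0][0] + B[0][2] = 4 + 2 = 6, A[0][1] + B[1][2] = -5 + -2 = -7, A[0][2] + B[2][2] = -2 + -2 = -4) = -7 (attained at k = 1)
  C[1][0] = min over k of (A[1][0] + B[0][0] = 9 + 0 = 9, A[1][1] + B[1][0] = 0 + 0 = 0, A[1][2] + B[2][0] = 7 + 5 = 12) = 0 (attained at k = 1)
  C[1][1] = min over k of (A[1][0] + B[0][1] = 9 + 5 = 14, A[1][1] + B[1][1] = 0 + 6 = 6, A[1][2] + B[2][1] = 7 + 4 = 11) = 6 (attained at k = 1)
  C[1][2] = min over k of (A[1][0] + B[0][2] = 9 + 2 = 11, A[1][1] + B[1][2] = 0 + -2 = -2, A[1][2] + B[2][2] = 7 + -2 = 5) = -2 (attained at k = 1)
  C[2][0] = min over k of (A[2][0] + B[0][0] = -2 + 0 = -2, A[2][1] + B[1][0] = 7 + 0 = 7, A[2][2] + B[2][0] = -3 + 5 = 2) = -2 (attained at k = 0)
  C[2][1] = min over k of (A[2][0] + B[0][1] = -2 + 5 = 3, A[2][1] + B[1][1] = 7 + 6 = 13, A[2][2] + B[2][1] = -3 + 4 = 1) = 1 (attained at k = 2)
  C[2][2] = min over k of (A[2][0] + B[0][2] = -2 + 2 = 0, A[2][1] + B[1][2] = 7 + -2 = 5, A[2][2] + B[2][2] = -3 + -2 = -5) = -5 (attained at k = 2)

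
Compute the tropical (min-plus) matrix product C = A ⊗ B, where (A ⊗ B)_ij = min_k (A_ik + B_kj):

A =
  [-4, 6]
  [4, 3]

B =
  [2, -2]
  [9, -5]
A ⊗ B =
  [-2, -6]
  [6, -2]

Apply the min-plus product entry-by-entry:
  C[0][0] = min over k of (A[0][0] + B[0][0] = -4 + 2 = -2, A[0][1] + B[1][0] = 6 + 9 = 15) = -2 (attained at k = 0)
  C[0][1] = min over k of (A[0][0] + B[0][1] = -4 + -2 = -6, A[0][1] + B[1][1] = 6 + -5 = 1) = -6 (attained at k = 0)
  C[1][0] = min over k of (A[1][0] + B[0][0] = 4 + 2 = 6, A[1][1] + B[1][0] = 3 + 9 = 12) = 6 (attained at k = 0)
  C[1][1] = min over k of (A[1][0] + B[0][1] = 4 + -2 = 2, A[1][1] + B[1][1] = 3 + -5 = -2) = -2 (attained at k = 1)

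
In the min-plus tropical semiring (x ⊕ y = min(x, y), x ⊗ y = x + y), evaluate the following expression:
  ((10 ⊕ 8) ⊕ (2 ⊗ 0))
((10 ⊕ 8) ⊕ (2 ⊗ 0)) = 2

Expand innermost to outermost. Recall ⊕ takes the minimum of its arguments and ⊗ takes their sum. Working out the expression ((10 ⊕ 8) ⊕ (2 ⊗ 0)) gives 2.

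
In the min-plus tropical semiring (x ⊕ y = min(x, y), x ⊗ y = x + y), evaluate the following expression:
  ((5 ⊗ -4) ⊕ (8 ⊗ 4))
((5 ⊗ -4) ⊕ (8 ⊗ 4)) = 1

Expand innermost to outermost. Recall ⊕ takes the minimum of its arguments and ⊗ takes their sum. Working out the expression ((5 ⊗ -4) ⊕ (8 ⊗ 4)) gives 1.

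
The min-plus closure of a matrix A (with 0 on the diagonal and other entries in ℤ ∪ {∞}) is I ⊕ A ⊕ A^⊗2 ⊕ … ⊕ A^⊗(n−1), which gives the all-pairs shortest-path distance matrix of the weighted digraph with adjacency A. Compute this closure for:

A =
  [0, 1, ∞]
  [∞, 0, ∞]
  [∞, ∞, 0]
Closure =
  [0, 1, ∞]
  [∞, 0, ∞]
  [∞, ∞, 0]

This is the Floyd-Warshall all-pairs shortest-path computation. For each intermediate vertex k = 0, 1, …, 2, update dist[i][j] ← min(dist[i][j], dist[i][k] + dist[k][j]). The final matrix gives, for each (i, j), the minimum total weight of any directed path from i to j (possibly empty when i = j).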